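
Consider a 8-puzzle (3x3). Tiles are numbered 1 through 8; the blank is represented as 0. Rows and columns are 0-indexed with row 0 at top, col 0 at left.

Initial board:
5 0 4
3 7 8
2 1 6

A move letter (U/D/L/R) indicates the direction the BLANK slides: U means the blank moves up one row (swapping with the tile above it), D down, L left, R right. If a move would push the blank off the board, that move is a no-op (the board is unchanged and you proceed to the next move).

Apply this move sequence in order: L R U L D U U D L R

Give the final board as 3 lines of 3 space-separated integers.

After move 1 (L):
0 5 4
3 7 8
2 1 6

After move 2 (R):
5 0 4
3 7 8
2 1 6

After move 3 (U):
5 0 4
3 7 8
2 1 6

After move 4 (L):
0 5 4
3 7 8
2 1 6

After move 5 (D):
3 5 4
0 7 8
2 1 6

After move 6 (U):
0 5 4
3 7 8
2 1 6

After move 7 (U):
0 5 4
3 7 8
2 1 6

After move 8 (D):
3 5 4
0 7 8
2 1 6

After move 9 (L):
3 5 4
0 7 8
2 1 6

After move 10 (R):
3 5 4
7 0 8
2 1 6

Answer: 3 5 4
7 0 8
2 1 6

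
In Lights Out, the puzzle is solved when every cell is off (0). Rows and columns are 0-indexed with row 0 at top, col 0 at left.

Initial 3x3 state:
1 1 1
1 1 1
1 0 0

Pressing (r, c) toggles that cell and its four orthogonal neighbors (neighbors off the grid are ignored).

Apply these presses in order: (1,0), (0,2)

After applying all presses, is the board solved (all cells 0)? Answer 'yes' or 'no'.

Answer: yes

Derivation:
After press 1 at (1,0):
0 1 1
0 0 1
0 0 0

After press 2 at (0,2):
0 0 0
0 0 0
0 0 0

Lights still on: 0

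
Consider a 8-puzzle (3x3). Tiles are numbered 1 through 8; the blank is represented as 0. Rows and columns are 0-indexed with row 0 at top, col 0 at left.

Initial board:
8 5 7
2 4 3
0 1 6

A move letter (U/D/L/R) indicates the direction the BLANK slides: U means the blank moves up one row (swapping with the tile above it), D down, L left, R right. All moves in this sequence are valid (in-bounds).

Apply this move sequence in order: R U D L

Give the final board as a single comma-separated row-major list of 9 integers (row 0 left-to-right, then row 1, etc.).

Answer: 8, 5, 7, 2, 4, 3, 0, 1, 6

Derivation:
After move 1 (R):
8 5 7
2 4 3
1 0 6

After move 2 (U):
8 5 7
2 0 3
1 4 6

After move 3 (D):
8 5 7
2 4 3
1 0 6

After move 4 (L):
8 5 7
2 4 3
0 1 6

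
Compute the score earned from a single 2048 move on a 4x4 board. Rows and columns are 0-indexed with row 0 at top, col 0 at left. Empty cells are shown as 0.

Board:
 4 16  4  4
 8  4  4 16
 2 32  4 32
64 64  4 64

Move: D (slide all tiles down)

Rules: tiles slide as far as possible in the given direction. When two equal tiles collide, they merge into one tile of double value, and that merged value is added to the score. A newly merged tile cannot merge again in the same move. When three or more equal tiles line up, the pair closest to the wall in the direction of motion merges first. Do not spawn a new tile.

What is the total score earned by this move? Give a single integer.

Answer: 16

Derivation:
Slide down:
col 0: [4, 8, 2, 64] -> [4, 8, 2, 64]  score +0 (running 0)
col 1: [16, 4, 32, 64] -> [16, 4, 32, 64]  score +0 (running 0)
col 2: [4, 4, 4, 4] -> [0, 0, 8, 8]  score +16 (running 16)
col 3: [4, 16, 32, 64] -> [4, 16, 32, 64]  score +0 (running 16)
Board after move:
 4 16  0  4
 8  4  0 16
 2 32  8 32
64 64  8 64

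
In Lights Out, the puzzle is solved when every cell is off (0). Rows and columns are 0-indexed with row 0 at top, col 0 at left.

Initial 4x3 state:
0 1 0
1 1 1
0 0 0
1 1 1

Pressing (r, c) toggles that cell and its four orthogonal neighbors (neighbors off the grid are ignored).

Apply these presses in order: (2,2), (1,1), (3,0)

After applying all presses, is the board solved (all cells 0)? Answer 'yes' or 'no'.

After press 1 at (2,2):
0 1 0
1 1 0
0 1 1
1 1 0

After press 2 at (1,1):
0 0 0
0 0 1
0 0 1
1 1 0

After press 3 at (3,0):
0 0 0
0 0 1
1 0 1
0 0 0

Lights still on: 3

Answer: no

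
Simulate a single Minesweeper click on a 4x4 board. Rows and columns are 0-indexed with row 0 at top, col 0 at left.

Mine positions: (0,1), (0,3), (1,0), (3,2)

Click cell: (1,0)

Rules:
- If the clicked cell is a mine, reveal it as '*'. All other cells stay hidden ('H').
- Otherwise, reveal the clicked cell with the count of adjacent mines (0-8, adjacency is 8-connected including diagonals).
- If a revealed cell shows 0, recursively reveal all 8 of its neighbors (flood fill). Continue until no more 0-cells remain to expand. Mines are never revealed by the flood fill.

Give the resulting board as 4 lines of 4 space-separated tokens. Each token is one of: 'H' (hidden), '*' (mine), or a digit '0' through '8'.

H H H H
* H H H
H H H H
H H H H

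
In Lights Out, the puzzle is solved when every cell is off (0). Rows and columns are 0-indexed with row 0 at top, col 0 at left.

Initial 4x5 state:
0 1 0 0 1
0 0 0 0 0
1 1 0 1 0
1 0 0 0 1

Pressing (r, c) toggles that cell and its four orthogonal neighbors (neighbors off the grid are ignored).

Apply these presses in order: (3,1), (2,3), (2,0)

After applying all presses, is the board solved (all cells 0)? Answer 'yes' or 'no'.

Answer: no

Derivation:
After press 1 at (3,1):
0 1 0 0 1
0 0 0 0 0
1 0 0 1 0
0 1 1 0 1

After press 2 at (2,3):
0 1 0 0 1
0 0 0 1 0
1 0 1 0 1
0 1 1 1 1

After press 3 at (2,0):
0 1 0 0 1
1 0 0 1 0
0 1 1 0 1
1 1 1 1 1

Lights still on: 12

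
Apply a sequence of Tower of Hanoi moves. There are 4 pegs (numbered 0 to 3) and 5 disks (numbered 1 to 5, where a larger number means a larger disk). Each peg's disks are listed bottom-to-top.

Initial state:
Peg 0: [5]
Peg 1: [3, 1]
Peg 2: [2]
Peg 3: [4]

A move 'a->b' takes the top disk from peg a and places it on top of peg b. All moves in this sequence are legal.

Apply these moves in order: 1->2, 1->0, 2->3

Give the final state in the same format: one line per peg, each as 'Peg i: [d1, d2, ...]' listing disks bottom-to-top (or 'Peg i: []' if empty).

Answer: Peg 0: [5, 3]
Peg 1: []
Peg 2: [2]
Peg 3: [4, 1]

Derivation:
After move 1 (1->2):
Peg 0: [5]
Peg 1: [3]
Peg 2: [2, 1]
Peg 3: [4]

After move 2 (1->0):
Peg 0: [5, 3]
Peg 1: []
Peg 2: [2, 1]
Peg 3: [4]

After move 3 (2->3):
Peg 0: [5, 3]
Peg 1: []
Peg 2: [2]
Peg 3: [4, 1]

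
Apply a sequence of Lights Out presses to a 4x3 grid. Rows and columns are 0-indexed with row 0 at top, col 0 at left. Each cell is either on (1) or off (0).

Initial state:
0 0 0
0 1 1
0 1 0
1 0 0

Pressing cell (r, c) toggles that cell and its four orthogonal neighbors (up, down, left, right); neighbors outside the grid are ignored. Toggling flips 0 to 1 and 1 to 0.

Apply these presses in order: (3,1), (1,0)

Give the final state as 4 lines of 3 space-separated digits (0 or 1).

Answer: 1 0 0
1 0 1
1 0 0
0 1 1

Derivation:
After press 1 at (3,1):
0 0 0
0 1 1
0 0 0
0 1 1

After press 2 at (1,0):
1 0 0
1 0 1
1 0 0
0 1 1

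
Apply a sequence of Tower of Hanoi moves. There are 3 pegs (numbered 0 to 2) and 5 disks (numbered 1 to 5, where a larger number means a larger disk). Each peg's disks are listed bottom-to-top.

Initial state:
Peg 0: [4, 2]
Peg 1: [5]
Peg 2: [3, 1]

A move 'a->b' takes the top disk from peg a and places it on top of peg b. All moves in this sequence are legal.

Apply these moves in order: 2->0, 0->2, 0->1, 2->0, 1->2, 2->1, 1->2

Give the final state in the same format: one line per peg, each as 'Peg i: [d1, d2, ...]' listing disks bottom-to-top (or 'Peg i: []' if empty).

After move 1 (2->0):
Peg 0: [4, 2, 1]
Peg 1: [5]
Peg 2: [3]

After move 2 (0->2):
Peg 0: [4, 2]
Peg 1: [5]
Peg 2: [3, 1]

After move 3 (0->1):
Peg 0: [4]
Peg 1: [5, 2]
Peg 2: [3, 1]

After move 4 (2->0):
Peg 0: [4, 1]
Peg 1: [5, 2]
Peg 2: [3]

After move 5 (1->2):
Peg 0: [4, 1]
Peg 1: [5]
Peg 2: [3, 2]

After move 6 (2->1):
Peg 0: [4, 1]
Peg 1: [5, 2]
Peg 2: [3]

After move 7 (1->2):
Peg 0: [4, 1]
Peg 1: [5]
Peg 2: [3, 2]

Answer: Peg 0: [4, 1]
Peg 1: [5]
Peg 2: [3, 2]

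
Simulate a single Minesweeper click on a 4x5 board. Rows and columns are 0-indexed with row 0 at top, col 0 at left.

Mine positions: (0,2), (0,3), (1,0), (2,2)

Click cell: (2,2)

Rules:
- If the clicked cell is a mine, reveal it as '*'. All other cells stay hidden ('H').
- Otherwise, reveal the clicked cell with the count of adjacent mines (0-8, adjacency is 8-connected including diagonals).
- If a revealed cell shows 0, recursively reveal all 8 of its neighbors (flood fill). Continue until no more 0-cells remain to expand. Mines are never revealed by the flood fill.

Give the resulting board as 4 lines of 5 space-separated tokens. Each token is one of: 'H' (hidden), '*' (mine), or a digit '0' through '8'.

H H H H H
H H H H H
H H * H H
H H H H H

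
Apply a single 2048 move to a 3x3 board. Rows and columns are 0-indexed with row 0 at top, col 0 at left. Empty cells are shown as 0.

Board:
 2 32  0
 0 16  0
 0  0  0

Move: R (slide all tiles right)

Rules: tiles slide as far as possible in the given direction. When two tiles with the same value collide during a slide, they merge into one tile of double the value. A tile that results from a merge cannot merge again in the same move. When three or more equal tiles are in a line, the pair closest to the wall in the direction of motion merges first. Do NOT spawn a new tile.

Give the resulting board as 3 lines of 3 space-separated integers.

Answer:  0  2 32
 0  0 16
 0  0  0

Derivation:
Slide right:
row 0: [2, 32, 0] -> [0, 2, 32]
row 1: [0, 16, 0] -> [0, 0, 16]
row 2: [0, 0, 0] -> [0, 0, 0]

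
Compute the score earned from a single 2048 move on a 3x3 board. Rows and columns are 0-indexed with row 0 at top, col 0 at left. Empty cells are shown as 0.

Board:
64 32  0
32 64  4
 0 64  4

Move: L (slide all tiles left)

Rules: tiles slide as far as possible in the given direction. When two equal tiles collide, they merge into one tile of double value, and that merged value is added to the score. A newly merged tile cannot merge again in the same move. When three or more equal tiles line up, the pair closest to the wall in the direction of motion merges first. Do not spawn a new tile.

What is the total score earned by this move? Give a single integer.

Slide left:
row 0: [64, 32, 0] -> [64, 32, 0]  score +0 (running 0)
row 1: [32, 64, 4] -> [32, 64, 4]  score +0 (running 0)
row 2: [0, 64, 4] -> [64, 4, 0]  score +0 (running 0)
Board after move:
64 32  0
32 64  4
64  4  0

Answer: 0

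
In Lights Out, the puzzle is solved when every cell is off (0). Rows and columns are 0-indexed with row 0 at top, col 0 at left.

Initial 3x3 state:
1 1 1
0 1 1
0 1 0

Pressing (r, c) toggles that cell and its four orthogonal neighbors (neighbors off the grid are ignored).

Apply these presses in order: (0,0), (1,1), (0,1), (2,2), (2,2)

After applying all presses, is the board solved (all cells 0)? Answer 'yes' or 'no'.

After press 1 at (0,0):
0 0 1
1 1 1
0 1 0

After press 2 at (1,1):
0 1 1
0 0 0
0 0 0

After press 3 at (0,1):
1 0 0
0 1 0
0 0 0

After press 4 at (2,2):
1 0 0
0 1 1
0 1 1

After press 5 at (2,2):
1 0 0
0 1 0
0 0 0

Lights still on: 2

Answer: no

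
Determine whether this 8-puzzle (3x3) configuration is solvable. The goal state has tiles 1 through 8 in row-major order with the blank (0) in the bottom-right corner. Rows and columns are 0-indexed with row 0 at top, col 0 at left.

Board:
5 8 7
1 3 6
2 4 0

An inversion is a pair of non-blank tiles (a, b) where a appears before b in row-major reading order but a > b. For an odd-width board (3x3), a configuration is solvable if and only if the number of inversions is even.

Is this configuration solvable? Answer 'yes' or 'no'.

Inversions (pairs i<j in row-major order where tile[i] > tile[j] > 0): 18
18 is even, so the puzzle is solvable.

Answer: yes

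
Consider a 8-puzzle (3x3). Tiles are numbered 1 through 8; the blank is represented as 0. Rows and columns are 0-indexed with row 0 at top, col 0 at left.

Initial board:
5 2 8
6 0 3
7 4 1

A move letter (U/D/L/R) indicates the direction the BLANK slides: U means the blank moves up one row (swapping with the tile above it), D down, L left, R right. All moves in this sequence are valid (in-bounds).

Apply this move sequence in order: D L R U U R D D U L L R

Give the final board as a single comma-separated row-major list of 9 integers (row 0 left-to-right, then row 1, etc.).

After move 1 (D):
5 2 8
6 4 3
7 0 1

After move 2 (L):
5 2 8
6 4 3
0 7 1

After move 3 (R):
5 2 8
6 4 3
7 0 1

After move 4 (U):
5 2 8
6 0 3
7 4 1

After move 5 (U):
5 0 8
6 2 3
7 4 1

After move 6 (R):
5 8 0
6 2 3
7 4 1

After move 7 (D):
5 8 3
6 2 0
7 4 1

After move 8 (D):
5 8 3
6 2 1
7 4 0

After move 9 (U):
5 8 3
6 2 0
7 4 1

After move 10 (L):
5 8 3
6 0 2
7 4 1

After move 11 (L):
5 8 3
0 6 2
7 4 1

After move 12 (R):
5 8 3
6 0 2
7 4 1

Answer: 5, 8, 3, 6, 0, 2, 7, 4, 1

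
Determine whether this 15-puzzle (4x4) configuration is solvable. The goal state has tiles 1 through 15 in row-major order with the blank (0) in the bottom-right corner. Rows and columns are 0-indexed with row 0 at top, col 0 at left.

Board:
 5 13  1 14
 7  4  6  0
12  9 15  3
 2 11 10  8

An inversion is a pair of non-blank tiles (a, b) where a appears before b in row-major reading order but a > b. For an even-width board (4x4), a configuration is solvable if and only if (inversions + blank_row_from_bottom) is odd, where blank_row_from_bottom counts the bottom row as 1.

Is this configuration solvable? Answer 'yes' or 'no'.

Inversions: 51
Blank is in row 1 (0-indexed from top), which is row 3 counting from the bottom (bottom = 1).
51 + 3 = 54, which is even, so the puzzle is not solvable.

Answer: no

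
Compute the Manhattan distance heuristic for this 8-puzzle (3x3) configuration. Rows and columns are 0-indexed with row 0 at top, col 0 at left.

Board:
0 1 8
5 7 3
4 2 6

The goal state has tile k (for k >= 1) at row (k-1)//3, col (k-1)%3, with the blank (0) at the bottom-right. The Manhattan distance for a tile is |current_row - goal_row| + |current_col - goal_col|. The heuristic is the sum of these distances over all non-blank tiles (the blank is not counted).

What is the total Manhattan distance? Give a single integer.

Tile 1: at (0,1), goal (0,0), distance |0-0|+|1-0| = 1
Tile 8: at (0,2), goal (2,1), distance |0-2|+|2-1| = 3
Tile 5: at (1,0), goal (1,1), distance |1-1|+|0-1| = 1
Tile 7: at (1,1), goal (2,0), distance |1-2|+|1-0| = 2
Tile 3: at (1,2), goal (0,2), distance |1-0|+|2-2| = 1
Tile 4: at (2,0), goal (1,0), distance |2-1|+|0-0| = 1
Tile 2: at (2,1), goal (0,1), distance |2-0|+|1-1| = 2
Tile 6: at (2,2), goal (1,2), distance |2-1|+|2-2| = 1
Sum: 1 + 3 + 1 + 2 + 1 + 1 + 2 + 1 = 12

Answer: 12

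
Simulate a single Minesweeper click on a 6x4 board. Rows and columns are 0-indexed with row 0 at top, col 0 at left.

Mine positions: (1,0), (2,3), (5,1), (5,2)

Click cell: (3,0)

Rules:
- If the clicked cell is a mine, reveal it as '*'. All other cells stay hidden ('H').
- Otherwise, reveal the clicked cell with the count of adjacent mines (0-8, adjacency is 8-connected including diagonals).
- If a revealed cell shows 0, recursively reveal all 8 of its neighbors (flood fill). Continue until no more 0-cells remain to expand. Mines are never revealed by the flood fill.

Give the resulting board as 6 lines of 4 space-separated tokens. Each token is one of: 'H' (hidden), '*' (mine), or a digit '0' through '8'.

H H H H
H H H H
1 1 1 H
0 0 1 H
1 2 2 H
H H H H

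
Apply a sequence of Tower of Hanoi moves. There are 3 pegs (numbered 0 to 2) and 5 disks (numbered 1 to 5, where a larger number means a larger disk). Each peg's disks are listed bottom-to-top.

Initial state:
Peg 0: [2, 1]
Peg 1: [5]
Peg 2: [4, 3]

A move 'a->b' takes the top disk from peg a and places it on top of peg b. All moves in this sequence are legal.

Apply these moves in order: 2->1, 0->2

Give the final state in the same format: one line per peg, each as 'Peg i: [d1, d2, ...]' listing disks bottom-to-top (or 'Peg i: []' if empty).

After move 1 (2->1):
Peg 0: [2, 1]
Peg 1: [5, 3]
Peg 2: [4]

After move 2 (0->2):
Peg 0: [2]
Peg 1: [5, 3]
Peg 2: [4, 1]

Answer: Peg 0: [2]
Peg 1: [5, 3]
Peg 2: [4, 1]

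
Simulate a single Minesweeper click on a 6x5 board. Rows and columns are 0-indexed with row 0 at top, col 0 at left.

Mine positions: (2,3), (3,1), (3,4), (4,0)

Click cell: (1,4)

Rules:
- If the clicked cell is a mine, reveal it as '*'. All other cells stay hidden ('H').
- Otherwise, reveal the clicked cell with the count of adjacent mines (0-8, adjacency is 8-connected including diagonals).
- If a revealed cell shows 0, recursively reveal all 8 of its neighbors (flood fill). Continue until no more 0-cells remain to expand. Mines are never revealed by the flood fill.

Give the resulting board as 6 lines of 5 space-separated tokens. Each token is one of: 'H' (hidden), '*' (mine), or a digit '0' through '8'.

H H H H H
H H H H 1
H H H H H
H H H H H
H H H H H
H H H H H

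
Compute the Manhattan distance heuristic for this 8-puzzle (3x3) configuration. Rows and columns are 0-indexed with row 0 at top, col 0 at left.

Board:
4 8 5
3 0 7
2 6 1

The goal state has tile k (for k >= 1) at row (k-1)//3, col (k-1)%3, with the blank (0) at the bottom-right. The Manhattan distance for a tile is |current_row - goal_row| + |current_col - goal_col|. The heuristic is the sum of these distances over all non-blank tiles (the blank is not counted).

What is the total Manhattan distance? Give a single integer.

Tile 4: at (0,0), goal (1,0), distance |0-1|+|0-0| = 1
Tile 8: at (0,1), goal (2,1), distance |0-2|+|1-1| = 2
Tile 5: at (0,2), goal (1,1), distance |0-1|+|2-1| = 2
Tile 3: at (1,0), goal (0,2), distance |1-0|+|0-2| = 3
Tile 7: at (1,2), goal (2,0), distance |1-2|+|2-0| = 3
Tile 2: at (2,0), goal (0,1), distance |2-0|+|0-1| = 3
Tile 6: at (2,1), goal (1,2), distance |2-1|+|1-2| = 2
Tile 1: at (2,2), goal (0,0), distance |2-0|+|2-0| = 4
Sum: 1 + 2 + 2 + 3 + 3 + 3 + 2 + 4 = 20

Answer: 20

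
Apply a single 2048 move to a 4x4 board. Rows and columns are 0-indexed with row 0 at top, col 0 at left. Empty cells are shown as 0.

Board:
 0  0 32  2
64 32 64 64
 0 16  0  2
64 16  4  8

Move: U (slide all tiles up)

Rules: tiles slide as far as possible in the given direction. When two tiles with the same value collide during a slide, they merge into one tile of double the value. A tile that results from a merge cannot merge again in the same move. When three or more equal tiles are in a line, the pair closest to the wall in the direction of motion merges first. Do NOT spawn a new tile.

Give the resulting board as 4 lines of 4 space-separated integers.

Slide up:
col 0: [0, 64, 0, 64] -> [128, 0, 0, 0]
col 1: [0, 32, 16, 16] -> [32, 32, 0, 0]
col 2: [32, 64, 0, 4] -> [32, 64, 4, 0]
col 3: [2, 64, 2, 8] -> [2, 64, 2, 8]

Answer: 128  32  32   2
  0  32  64  64
  0   0   4   2
  0   0   0   8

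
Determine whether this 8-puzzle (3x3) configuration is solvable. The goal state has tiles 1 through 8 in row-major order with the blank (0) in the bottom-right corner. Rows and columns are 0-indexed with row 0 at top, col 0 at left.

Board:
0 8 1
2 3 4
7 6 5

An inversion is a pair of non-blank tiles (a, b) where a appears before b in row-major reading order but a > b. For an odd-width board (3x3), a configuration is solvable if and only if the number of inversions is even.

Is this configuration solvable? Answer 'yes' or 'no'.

Answer: yes

Derivation:
Inversions (pairs i<j in row-major order where tile[i] > tile[j] > 0): 10
10 is even, so the puzzle is solvable.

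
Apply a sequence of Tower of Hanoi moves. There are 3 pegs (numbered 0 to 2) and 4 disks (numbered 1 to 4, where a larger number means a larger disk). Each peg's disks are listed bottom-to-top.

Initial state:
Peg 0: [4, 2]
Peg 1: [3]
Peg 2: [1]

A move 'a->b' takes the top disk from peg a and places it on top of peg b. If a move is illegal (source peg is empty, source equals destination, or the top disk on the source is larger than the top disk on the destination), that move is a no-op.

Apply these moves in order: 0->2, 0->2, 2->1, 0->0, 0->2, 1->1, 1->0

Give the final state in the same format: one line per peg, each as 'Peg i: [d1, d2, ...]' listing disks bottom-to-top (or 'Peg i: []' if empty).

Answer: Peg 0: [4, 1]
Peg 1: [3]
Peg 2: [2]

Derivation:
After move 1 (0->2):
Peg 0: [4, 2]
Peg 1: [3]
Peg 2: [1]

After move 2 (0->2):
Peg 0: [4, 2]
Peg 1: [3]
Peg 2: [1]

After move 3 (2->1):
Peg 0: [4, 2]
Peg 1: [3, 1]
Peg 2: []

After move 4 (0->0):
Peg 0: [4, 2]
Peg 1: [3, 1]
Peg 2: []

After move 5 (0->2):
Peg 0: [4]
Peg 1: [3, 1]
Peg 2: [2]

After move 6 (1->1):
Peg 0: [4]
Peg 1: [3, 1]
Peg 2: [2]

After move 7 (1->0):
Peg 0: [4, 1]
Peg 1: [3]
Peg 2: [2]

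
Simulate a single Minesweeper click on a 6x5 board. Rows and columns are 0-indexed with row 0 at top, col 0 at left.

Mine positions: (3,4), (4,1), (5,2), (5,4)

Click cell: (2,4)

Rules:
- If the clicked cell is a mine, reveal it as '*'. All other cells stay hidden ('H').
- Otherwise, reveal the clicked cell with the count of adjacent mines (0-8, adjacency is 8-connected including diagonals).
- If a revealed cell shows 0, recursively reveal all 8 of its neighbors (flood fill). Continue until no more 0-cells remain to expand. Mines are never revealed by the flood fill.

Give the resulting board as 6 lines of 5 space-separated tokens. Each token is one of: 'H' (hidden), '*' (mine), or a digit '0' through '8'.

H H H H H
H H H H H
H H H H 1
H H H H H
H H H H H
H H H H H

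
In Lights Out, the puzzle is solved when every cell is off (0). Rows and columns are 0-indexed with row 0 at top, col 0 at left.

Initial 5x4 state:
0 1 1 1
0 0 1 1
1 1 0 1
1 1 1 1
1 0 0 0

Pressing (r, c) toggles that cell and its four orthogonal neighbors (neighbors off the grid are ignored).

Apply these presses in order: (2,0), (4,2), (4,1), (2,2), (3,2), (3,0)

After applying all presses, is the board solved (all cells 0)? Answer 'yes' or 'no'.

After press 1 at (2,0):
0 1 1 1
1 0 1 1
0 0 0 1
0 1 1 1
1 0 0 0

After press 2 at (4,2):
0 1 1 1
1 0 1 1
0 0 0 1
0 1 0 1
1 1 1 1

After press 3 at (4,1):
0 1 1 1
1 0 1 1
0 0 0 1
0 0 0 1
0 0 0 1

After press 4 at (2,2):
0 1 1 1
1 0 0 1
0 1 1 0
0 0 1 1
0 0 0 1

After press 5 at (3,2):
0 1 1 1
1 0 0 1
0 1 0 0
0 1 0 0
0 0 1 1

After press 6 at (3,0):
0 1 1 1
1 0 0 1
1 1 0 0
1 0 0 0
1 0 1 1

Lights still on: 11

Answer: no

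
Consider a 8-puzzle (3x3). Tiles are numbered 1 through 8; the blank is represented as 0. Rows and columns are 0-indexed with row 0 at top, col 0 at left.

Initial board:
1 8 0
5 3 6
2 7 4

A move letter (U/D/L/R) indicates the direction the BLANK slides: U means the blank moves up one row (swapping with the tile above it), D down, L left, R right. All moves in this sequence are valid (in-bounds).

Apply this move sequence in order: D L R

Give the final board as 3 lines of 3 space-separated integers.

After move 1 (D):
1 8 6
5 3 0
2 7 4

After move 2 (L):
1 8 6
5 0 3
2 7 4

After move 3 (R):
1 8 6
5 3 0
2 7 4

Answer: 1 8 6
5 3 0
2 7 4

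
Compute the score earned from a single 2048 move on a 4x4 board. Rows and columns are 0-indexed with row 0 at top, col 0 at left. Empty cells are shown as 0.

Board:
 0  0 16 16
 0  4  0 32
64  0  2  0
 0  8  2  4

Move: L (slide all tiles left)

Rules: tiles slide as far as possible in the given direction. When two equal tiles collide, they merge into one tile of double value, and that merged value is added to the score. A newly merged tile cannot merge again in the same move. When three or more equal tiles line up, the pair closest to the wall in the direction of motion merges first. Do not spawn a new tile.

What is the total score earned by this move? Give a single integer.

Answer: 32

Derivation:
Slide left:
row 0: [0, 0, 16, 16] -> [32, 0, 0, 0]  score +32 (running 32)
row 1: [0, 4, 0, 32] -> [4, 32, 0, 0]  score +0 (running 32)
row 2: [64, 0, 2, 0] -> [64, 2, 0, 0]  score +0 (running 32)
row 3: [0, 8, 2, 4] -> [8, 2, 4, 0]  score +0 (running 32)
Board after move:
32  0  0  0
 4 32  0  0
64  2  0  0
 8  2  4  0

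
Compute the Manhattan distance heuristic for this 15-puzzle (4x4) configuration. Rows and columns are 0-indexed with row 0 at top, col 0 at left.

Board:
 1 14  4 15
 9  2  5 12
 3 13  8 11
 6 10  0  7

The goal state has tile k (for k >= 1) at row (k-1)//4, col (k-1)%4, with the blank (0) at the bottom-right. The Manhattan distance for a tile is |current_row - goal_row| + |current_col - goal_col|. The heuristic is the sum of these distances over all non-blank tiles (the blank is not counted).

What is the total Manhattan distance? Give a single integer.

Answer: 29

Derivation:
Tile 1: at (0,0), goal (0,0), distance |0-0|+|0-0| = 0
Tile 14: at (0,1), goal (3,1), distance |0-3|+|1-1| = 3
Tile 4: at (0,2), goal (0,3), distance |0-0|+|2-3| = 1
Tile 15: at (0,3), goal (3,2), distance |0-3|+|3-2| = 4
Tile 9: at (1,0), goal (2,0), distance |1-2|+|0-0| = 1
Tile 2: at (1,1), goal (0,1), distance |1-0|+|1-1| = 1
Tile 5: at (1,2), goal (1,0), distance |1-1|+|2-0| = 2
Tile 12: at (1,3), goal (2,3), distance |1-2|+|3-3| = 1
Tile 3: at (2,0), goal (0,2), distance |2-0|+|0-2| = 4
Tile 13: at (2,1), goal (3,0), distance |2-3|+|1-0| = 2
Tile 8: at (2,2), goal (1,3), distance |2-1|+|2-3| = 2
Tile 11: at (2,3), goal (2,2), distance |2-2|+|3-2| = 1
Tile 6: at (3,0), goal (1,1), distance |3-1|+|0-1| = 3
Tile 10: at (3,1), goal (2,1), distance |3-2|+|1-1| = 1
Tile 7: at (3,3), goal (1,2), distance |3-1|+|3-2| = 3
Sum: 0 + 3 + 1 + 4 + 1 + 1 + 2 + 1 + 4 + 2 + 2 + 1 + 3 + 1 + 3 = 29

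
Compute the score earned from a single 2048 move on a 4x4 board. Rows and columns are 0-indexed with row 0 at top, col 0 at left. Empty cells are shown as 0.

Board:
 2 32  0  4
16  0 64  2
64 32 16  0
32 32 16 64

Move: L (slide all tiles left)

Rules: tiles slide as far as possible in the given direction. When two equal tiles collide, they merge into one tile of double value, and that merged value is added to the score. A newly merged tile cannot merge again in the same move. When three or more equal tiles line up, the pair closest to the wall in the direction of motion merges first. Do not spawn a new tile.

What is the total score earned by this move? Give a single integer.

Slide left:
row 0: [2, 32, 0, 4] -> [2, 32, 4, 0]  score +0 (running 0)
row 1: [16, 0, 64, 2] -> [16, 64, 2, 0]  score +0 (running 0)
row 2: [64, 32, 16, 0] -> [64, 32, 16, 0]  score +0 (running 0)
row 3: [32, 32, 16, 64] -> [64, 16, 64, 0]  score +64 (running 64)
Board after move:
 2 32  4  0
16 64  2  0
64 32 16  0
64 16 64  0

Answer: 64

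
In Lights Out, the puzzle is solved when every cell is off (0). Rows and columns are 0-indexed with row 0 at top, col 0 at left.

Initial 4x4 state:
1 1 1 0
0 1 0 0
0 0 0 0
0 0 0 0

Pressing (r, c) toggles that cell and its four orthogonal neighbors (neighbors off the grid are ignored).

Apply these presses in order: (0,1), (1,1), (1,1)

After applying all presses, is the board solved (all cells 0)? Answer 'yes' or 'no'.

After press 1 at (0,1):
0 0 0 0
0 0 0 0
0 0 0 0
0 0 0 0

After press 2 at (1,1):
0 1 0 0
1 1 1 0
0 1 0 0
0 0 0 0

After press 3 at (1,1):
0 0 0 0
0 0 0 0
0 0 0 0
0 0 0 0

Lights still on: 0

Answer: yes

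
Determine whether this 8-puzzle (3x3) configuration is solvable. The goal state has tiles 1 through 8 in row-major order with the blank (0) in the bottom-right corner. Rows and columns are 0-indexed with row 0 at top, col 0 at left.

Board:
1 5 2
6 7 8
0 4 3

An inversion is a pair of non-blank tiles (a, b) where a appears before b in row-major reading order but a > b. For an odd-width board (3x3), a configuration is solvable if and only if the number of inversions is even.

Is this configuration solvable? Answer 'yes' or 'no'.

Inversions (pairs i<j in row-major order where tile[i] > tile[j] > 0): 10
10 is even, so the puzzle is solvable.

Answer: yes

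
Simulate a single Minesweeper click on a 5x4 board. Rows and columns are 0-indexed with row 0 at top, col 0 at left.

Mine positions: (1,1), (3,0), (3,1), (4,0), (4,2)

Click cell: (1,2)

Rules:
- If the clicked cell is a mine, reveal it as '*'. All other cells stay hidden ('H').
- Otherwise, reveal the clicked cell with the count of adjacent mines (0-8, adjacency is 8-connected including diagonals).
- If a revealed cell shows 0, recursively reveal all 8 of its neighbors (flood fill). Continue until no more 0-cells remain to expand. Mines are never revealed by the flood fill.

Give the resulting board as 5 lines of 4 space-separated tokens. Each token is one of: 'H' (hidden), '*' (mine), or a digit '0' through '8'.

H H H H
H H 1 H
H H H H
H H H H
H H H H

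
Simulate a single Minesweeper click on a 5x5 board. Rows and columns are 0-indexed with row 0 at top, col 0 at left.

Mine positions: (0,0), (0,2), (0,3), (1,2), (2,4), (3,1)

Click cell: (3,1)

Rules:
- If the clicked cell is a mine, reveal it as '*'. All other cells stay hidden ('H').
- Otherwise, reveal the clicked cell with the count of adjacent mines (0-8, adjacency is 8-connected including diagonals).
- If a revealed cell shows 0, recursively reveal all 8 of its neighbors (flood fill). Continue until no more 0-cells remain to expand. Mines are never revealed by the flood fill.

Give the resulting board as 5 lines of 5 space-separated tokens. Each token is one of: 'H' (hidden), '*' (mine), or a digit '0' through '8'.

H H H H H
H H H H H
H H H H H
H * H H H
H H H H H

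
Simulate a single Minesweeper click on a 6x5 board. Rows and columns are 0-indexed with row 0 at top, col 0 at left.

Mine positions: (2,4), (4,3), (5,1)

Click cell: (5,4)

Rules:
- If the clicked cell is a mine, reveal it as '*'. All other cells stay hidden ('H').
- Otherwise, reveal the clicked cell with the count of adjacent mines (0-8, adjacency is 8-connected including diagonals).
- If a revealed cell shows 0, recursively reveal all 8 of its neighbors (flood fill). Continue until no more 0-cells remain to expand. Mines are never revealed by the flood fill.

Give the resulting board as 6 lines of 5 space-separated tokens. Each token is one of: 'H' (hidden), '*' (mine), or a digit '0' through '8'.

H H H H H
H H H H H
H H H H H
H H H H H
H H H H H
H H H H 1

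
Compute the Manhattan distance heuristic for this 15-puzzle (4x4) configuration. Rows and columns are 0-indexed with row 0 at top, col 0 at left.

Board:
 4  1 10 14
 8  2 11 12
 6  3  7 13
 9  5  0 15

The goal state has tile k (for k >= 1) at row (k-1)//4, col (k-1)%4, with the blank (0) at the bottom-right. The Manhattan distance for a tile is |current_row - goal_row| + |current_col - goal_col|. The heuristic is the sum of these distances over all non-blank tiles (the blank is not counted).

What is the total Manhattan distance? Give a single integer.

Tile 4: at (0,0), goal (0,3), distance |0-0|+|0-3| = 3
Tile 1: at (0,1), goal (0,0), distance |0-0|+|1-0| = 1
Tile 10: at (0,2), goal (2,1), distance |0-2|+|2-1| = 3
Tile 14: at (0,3), goal (3,1), distance |0-3|+|3-1| = 5
Tile 8: at (1,0), goal (1,3), distance |1-1|+|0-3| = 3
Tile 2: at (1,1), goal (0,1), distance |1-0|+|1-1| = 1
Tile 11: at (1,2), goal (2,2), distance |1-2|+|2-2| = 1
Tile 12: at (1,3), goal (2,3), distance |1-2|+|3-3| = 1
Tile 6: at (2,0), goal (1,1), distance |2-1|+|0-1| = 2
Tile 3: at (2,1), goal (0,2), distance |2-0|+|1-2| = 3
Tile 7: at (2,2), goal (1,2), distance |2-1|+|2-2| = 1
Tile 13: at (2,3), goal (3,0), distance |2-3|+|3-0| = 4
Tile 9: at (3,0), goal (2,0), distance |3-2|+|0-0| = 1
Tile 5: at (3,1), goal (1,0), distance |3-1|+|1-0| = 3
Tile 15: at (3,3), goal (3,2), distance |3-3|+|3-2| = 1
Sum: 3 + 1 + 3 + 5 + 3 + 1 + 1 + 1 + 2 + 3 + 1 + 4 + 1 + 3 + 1 = 33

Answer: 33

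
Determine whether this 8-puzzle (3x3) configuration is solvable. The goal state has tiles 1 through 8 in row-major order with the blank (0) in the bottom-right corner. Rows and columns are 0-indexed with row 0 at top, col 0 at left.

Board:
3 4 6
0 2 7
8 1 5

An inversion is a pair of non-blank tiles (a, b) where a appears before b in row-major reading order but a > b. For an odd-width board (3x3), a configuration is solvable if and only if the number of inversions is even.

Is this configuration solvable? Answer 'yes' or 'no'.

Inversions (pairs i<j in row-major order where tile[i] > tile[j] > 0): 12
12 is even, so the puzzle is solvable.

Answer: yes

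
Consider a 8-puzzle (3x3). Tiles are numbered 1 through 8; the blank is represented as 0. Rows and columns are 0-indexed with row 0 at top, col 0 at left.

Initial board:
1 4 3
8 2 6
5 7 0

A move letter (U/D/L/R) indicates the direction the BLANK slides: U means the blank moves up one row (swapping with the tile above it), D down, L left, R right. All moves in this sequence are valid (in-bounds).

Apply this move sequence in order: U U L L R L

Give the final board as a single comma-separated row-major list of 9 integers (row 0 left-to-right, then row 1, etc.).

After move 1 (U):
1 4 3
8 2 0
5 7 6

After move 2 (U):
1 4 0
8 2 3
5 7 6

After move 3 (L):
1 0 4
8 2 3
5 7 6

After move 4 (L):
0 1 4
8 2 3
5 7 6

After move 5 (R):
1 0 4
8 2 3
5 7 6

After move 6 (L):
0 1 4
8 2 3
5 7 6

Answer: 0, 1, 4, 8, 2, 3, 5, 7, 6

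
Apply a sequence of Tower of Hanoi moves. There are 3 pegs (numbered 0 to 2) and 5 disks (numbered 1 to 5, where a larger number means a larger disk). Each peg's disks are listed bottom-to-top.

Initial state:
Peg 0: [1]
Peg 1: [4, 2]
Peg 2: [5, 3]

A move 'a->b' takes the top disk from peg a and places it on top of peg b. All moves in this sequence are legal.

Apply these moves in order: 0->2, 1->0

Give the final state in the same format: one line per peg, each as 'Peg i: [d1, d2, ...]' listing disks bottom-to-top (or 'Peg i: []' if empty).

After move 1 (0->2):
Peg 0: []
Peg 1: [4, 2]
Peg 2: [5, 3, 1]

After move 2 (1->0):
Peg 0: [2]
Peg 1: [4]
Peg 2: [5, 3, 1]

Answer: Peg 0: [2]
Peg 1: [4]
Peg 2: [5, 3, 1]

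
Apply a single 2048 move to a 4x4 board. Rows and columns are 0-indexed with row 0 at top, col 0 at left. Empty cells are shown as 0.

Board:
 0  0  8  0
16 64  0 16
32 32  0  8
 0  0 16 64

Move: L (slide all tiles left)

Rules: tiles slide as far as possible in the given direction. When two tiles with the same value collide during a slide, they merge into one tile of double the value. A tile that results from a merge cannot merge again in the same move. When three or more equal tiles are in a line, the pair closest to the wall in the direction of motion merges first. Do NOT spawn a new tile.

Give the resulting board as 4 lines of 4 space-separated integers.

Slide left:
row 0: [0, 0, 8, 0] -> [8, 0, 0, 0]
row 1: [16, 64, 0, 16] -> [16, 64, 16, 0]
row 2: [32, 32, 0, 8] -> [64, 8, 0, 0]
row 3: [0, 0, 16, 64] -> [16, 64, 0, 0]

Answer:  8  0  0  0
16 64 16  0
64  8  0  0
16 64  0  0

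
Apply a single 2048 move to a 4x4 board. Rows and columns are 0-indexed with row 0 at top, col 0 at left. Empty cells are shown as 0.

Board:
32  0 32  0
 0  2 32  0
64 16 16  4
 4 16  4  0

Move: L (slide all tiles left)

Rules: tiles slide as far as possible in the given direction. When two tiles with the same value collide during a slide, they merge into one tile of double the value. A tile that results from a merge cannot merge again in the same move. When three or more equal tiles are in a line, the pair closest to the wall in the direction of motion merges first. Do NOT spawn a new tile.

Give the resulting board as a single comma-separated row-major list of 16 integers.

Answer: 64, 0, 0, 0, 2, 32, 0, 0, 64, 32, 4, 0, 4, 16, 4, 0

Derivation:
Slide left:
row 0: [32, 0, 32, 0] -> [64, 0, 0, 0]
row 1: [0, 2, 32, 0] -> [2, 32, 0, 0]
row 2: [64, 16, 16, 4] -> [64, 32, 4, 0]
row 3: [4, 16, 4, 0] -> [4, 16, 4, 0]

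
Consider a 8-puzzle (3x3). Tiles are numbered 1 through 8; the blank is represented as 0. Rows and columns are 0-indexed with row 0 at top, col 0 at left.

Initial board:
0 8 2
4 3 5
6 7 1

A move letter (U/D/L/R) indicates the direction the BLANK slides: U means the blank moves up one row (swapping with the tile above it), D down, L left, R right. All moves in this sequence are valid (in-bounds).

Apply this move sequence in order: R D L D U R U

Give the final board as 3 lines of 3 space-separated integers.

After move 1 (R):
8 0 2
4 3 5
6 7 1

After move 2 (D):
8 3 2
4 0 5
6 7 1

After move 3 (L):
8 3 2
0 4 5
6 7 1

After move 4 (D):
8 3 2
6 4 5
0 7 1

After move 5 (U):
8 3 2
0 4 5
6 7 1

After move 6 (R):
8 3 2
4 0 5
6 7 1

After move 7 (U):
8 0 2
4 3 5
6 7 1

Answer: 8 0 2
4 3 5
6 7 1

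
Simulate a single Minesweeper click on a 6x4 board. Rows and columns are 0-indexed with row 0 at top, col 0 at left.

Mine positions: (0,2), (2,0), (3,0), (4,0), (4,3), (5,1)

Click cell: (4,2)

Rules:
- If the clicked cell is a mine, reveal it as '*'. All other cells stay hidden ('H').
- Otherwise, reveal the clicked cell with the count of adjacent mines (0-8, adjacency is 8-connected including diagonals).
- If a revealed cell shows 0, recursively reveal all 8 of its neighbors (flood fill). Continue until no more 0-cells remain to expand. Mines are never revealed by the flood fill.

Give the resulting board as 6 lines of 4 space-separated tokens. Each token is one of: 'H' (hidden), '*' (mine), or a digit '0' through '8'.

H H H H
H H H H
H H H H
H H H H
H H 2 H
H H H H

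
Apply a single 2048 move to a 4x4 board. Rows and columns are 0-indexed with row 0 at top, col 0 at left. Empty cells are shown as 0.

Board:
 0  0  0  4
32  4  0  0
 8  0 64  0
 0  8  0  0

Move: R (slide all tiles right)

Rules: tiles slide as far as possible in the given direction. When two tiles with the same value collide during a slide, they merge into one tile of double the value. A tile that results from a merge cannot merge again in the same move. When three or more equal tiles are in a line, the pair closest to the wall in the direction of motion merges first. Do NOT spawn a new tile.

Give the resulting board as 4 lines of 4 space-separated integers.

Answer:  0  0  0  4
 0  0 32  4
 0  0  8 64
 0  0  0  8

Derivation:
Slide right:
row 0: [0, 0, 0, 4] -> [0, 0, 0, 4]
row 1: [32, 4, 0, 0] -> [0, 0, 32, 4]
row 2: [8, 0, 64, 0] -> [0, 0, 8, 64]
row 3: [0, 8, 0, 0] -> [0, 0, 0, 8]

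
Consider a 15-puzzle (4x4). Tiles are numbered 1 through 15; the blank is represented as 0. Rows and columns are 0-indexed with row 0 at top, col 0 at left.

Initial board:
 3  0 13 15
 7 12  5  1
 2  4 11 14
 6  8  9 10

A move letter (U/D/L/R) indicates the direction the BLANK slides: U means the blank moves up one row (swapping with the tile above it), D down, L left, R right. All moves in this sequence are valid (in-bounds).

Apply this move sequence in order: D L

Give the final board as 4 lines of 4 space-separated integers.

Answer:  3 12 13 15
 0  7  5  1
 2  4 11 14
 6  8  9 10

Derivation:
After move 1 (D):
 3 12 13 15
 7  0  5  1
 2  4 11 14
 6  8  9 10

After move 2 (L):
 3 12 13 15
 0  7  5  1
 2  4 11 14
 6  8  9 10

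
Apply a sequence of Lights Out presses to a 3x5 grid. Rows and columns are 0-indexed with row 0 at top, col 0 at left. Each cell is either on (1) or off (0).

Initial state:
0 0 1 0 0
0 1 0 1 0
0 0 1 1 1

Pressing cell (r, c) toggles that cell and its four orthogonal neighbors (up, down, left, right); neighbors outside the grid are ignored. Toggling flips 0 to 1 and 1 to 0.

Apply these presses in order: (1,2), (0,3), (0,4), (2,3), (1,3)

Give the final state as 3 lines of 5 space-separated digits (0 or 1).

Answer: 0 0 1 1 0
0 0 0 1 0
0 0 1 1 0

Derivation:
After press 1 at (1,2):
0 0 0 0 0
0 0 1 0 0
0 0 0 1 1

After press 2 at (0,3):
0 0 1 1 1
0 0 1 1 0
0 0 0 1 1

After press 3 at (0,4):
0 0 1 0 0
0 0 1 1 1
0 0 0 1 1

After press 4 at (2,3):
0 0 1 0 0
0 0 1 0 1
0 0 1 0 0

After press 5 at (1,3):
0 0 1 1 0
0 0 0 1 0
0 0 1 1 0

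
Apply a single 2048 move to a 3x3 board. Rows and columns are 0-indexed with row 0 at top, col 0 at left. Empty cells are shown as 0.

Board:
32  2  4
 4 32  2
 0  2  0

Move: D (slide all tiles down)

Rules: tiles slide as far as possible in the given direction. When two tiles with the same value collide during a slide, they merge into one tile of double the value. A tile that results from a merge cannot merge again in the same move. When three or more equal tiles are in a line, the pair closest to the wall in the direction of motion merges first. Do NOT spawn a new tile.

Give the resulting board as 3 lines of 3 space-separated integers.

Slide down:
col 0: [32, 4, 0] -> [0, 32, 4]
col 1: [2, 32, 2] -> [2, 32, 2]
col 2: [4, 2, 0] -> [0, 4, 2]

Answer:  0  2  0
32 32  4
 4  2  2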